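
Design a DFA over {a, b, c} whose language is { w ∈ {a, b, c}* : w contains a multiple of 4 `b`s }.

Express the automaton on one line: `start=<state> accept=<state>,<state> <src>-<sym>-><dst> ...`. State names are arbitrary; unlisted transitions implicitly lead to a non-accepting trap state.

start=q0 accept=q0 q0-a->q0 q0-b->q1 q0-c->q0 q1-a->q1 q1-b->q2 q1-c->q1 q2-a->q2 q2-b->q3 q2-c->q2 q3-a->q3 q3-b->q0 q3-c->q3

The only thing that matters is how many `b`s have appeared, reduced mod 4. Use one state per residue: q0 for 0, …, q3 for 3. Reading `b` moves to the next residue; anything else stays put. q0 is accepting.
4 states suffice.
        a   b   c  
>* q0   q0  q1  q0 
   q1   q1  q2  q1 
   q2   q2  q3  q2 
   q3   q3  q0  q3 
(> = start, * = accepting)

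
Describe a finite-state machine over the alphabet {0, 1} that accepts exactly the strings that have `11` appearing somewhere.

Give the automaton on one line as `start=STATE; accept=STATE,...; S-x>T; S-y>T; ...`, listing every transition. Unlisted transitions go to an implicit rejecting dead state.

States S0..S1 record the length of the longest prefix of `11` that matches the current input suffix. Reaching S2 means `11` has been seen, and we stay there forever. Accept from S2.
3 states suffice.
        0   1  
>  S0   S0  S1 
   S1   S0  S2 
 * S2   S2  S2 
(> = start, * = accepting)

start=S0; accept=S2; S0-0>S0; S0-1>S1; S1-0>S0; S1-1>S2; S2-0>S2; S2-1>S2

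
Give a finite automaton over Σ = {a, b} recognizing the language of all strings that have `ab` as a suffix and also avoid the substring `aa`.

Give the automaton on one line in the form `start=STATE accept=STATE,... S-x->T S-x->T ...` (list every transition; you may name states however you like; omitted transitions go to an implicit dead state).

start=q0 accept=q3 q0-a->q1 q0-b->q0 q1-a->q2 q1-b->q3 q2-a->q2 q2-b->q4 q3-a->q1 q3-b->q0 q4-a->q2 q4-b->q5 q5-a->q2 q5-b->q5

Run two small machines in parallel and take their product. The first has 3 states tracking how much of the suffix `ab` has currently been matched; the second has 3 states tracking partial matches of the forbidden pattern `aa`. A product state is a pair (one from each), accepting exactly when both do.
        a   b  
>  q0   q1  q0 
   q1   q2  q3 
   q2   q2  q4 
 * q3   q1  q0 
   q4   q2  q5 
   q5   q2  q5 
(> = start, * = accepting)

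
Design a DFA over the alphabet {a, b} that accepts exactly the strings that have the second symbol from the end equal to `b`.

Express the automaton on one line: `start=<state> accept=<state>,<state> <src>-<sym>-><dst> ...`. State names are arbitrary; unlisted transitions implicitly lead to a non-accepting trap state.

A DFA must remember the last 2 symbols (since which symbol is second-to-last isn't known until the input ends). Use one state per possible window of the last ≤2 symbols; accept from those whose window starts with `b`.
        a   b  
>  q0   q1  q2 
   q1   q3  q4 
   q2   q5  q6 
   q3   q3  q4 
   q4   q5  q6 
 * q5   q3  q4 
 * q6   q5  q6 
(> = start, * = accepting)

start=q0 accept=q5,q6 q0-a->q1 q0-b->q2 q1-a->q3 q1-b->q4 q2-a->q5 q2-b->q6 q3-a->q3 q3-b->q4 q4-a->q5 q4-b->q6 q5-a->q3 q5-b->q4 q6-a->q5 q6-b->q6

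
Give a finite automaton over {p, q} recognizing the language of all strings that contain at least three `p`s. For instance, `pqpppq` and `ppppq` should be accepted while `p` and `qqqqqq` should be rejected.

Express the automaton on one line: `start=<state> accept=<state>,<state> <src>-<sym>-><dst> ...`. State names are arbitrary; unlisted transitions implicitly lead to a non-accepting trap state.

Count `p`s, saturating at 4: states s0 through s3 mean 0 through 3 `p`s seen; s4 means more than 3. Each `p` increments (capped at s4); other symbols loop. Accept from {s3, s4}.
5 states suffice.
        p   q  
>  s0   s1  s0 
   s1   s2  s1 
   s2   s3  s2 
 * s3   s4  s3 
 * s4   s4  s4 
(> = start, * = accepting)

start=s0 accept=s3,s4 s0-p->s1 s0-q->s0 s1-p->s2 s1-q->s1 s2-p->s3 s2-q->s2 s3-p->s4 s3-q->s3 s4-p->s4 s4-q->s4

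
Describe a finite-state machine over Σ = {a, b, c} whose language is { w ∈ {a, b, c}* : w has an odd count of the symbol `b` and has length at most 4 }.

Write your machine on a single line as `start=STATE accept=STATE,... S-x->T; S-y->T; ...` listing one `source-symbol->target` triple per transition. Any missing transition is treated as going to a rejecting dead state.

start=s0; accept=s2,s4,s6,s8; s0-a->s1; s0-b->s2; s0-c->s1; s1-a->s3; s1-b->s4; s1-c->s3; s2-a->s4; s2-b->s3; s2-c->s4; s3-a->s5; s3-b->s6; s3-c->s5; s4-a->s6; s4-b->s5; s4-c->s6; s5-a->s7; s5-b->s8; s5-c->s7; s6-a->s8; s6-b->s7; s6-c->s8; s7-a->s9; s7-b->s10; s7-c->s9; s8-a->s10; s8-b->s9; s8-c->s10; s9-a->s9; s9-b->s10; s9-c->s9; s10-a->s10; s10-b->s9; s10-c->s10

Handle the two conditions separately and then intersect. One (2 states) tracks the count of `b`s modulo 2; the other (6 states) tracks the input length, saturating at 5. Each combined state is a pair, one component from each; accept when both components accept.
          a    b    c  
>  s0     s1   s2   s1 
   s1     s3   s4   s3 
 * s2     s4   s3   s4 
   s3     s5   s6   s5 
 * s4     s6   s5   s6 
   s5     s7   s8   s7 
 * s6     s8   s7   s8 
   s7     s9  s10   s9 
 * s8    s10   s9  s10 
   s9     s9  s10   s9 
   s10   s10   s9  s10 
(> = start, * = accepting)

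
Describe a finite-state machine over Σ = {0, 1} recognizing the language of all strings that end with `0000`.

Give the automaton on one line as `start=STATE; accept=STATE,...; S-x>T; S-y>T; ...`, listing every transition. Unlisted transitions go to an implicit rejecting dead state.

Let each state record the length of the longest suffix of the input read so far that is also a prefix of `0000`. q1 means the last symbol is `0`; q2 means the last 2 symbols are `00`; q3 means the last 3 symbols are `000`; q4 means the last 4 symbols are `0000`. Accept only at q4, where the string currently ends in `0000`.
        0   1  
>  q0   q1  q0 
   q1   q2  q0 
   q2   q3  q0 
   q3   q4  q0 
 * q4   q4  q0 
(> = start, * = accepting)

start=q0; accept=q4; q0-0>q1; q0-1>q0; q1-0>q2; q1-1>q0; q2-0>q3; q2-1>q0; q3-0>q4; q3-1>q0; q4-0>q4; q4-1>q0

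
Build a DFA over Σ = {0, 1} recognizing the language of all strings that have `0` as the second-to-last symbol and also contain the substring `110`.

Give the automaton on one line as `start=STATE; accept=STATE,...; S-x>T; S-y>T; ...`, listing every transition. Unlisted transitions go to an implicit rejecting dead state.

Build one automaton per condition and run them in lockstep. One (7 states) tracks the last 2 symbols read; the other (4 states) tracks whether and how much of `110` has been seen. Each combined state is a pair, one component from each; accept when both components accept. After merging equivalent states the machine shrinks.
6 states suffice.
        0   1  
>  q0   q0  q1 
   q1   q0  q2 
   q2   q3  q2 
   q3   q4  q5 
 * q4   q4  q5 
 * q5   q3  q2 
(> = start, * = accepting)

start=q0; accept=q4,q5; q0-0>q0; q0-1>q1; q1-0>q0; q1-1>q2; q2-0>q3; q2-1>q2; q3-0>q4; q3-1>q5; q4-0>q4; q4-1>q5; q5-0>q3; q5-1>q2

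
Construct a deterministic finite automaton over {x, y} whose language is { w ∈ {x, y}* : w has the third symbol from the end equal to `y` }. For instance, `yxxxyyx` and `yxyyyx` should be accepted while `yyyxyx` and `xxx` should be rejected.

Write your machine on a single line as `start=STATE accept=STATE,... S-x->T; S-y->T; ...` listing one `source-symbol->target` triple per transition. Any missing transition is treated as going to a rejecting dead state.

start=A; accept=L,M,N,O; A-x->B; A-y->C; B-x->D; B-y->E; C-x->F; C-y->G; D-x->H; D-y->I; E-x->J; E-y->K; F-x->L; F-y->M; G-x->N; G-y->O; H-x->H; H-y->I; I-x->J; I-y->K; J-x->L; J-y->M; K-x->N; K-y->O; L-x->H; L-y->I; M-x->J; M-y->K; N-x->L; N-y->M; O-x->N; O-y->O

Because acceptance depends on a position counted from the end, the machine has to buffer the most recent 3 symbols. Make each state the string of the last up-to-3 symbols read; on input `x` shift the window left and append `x`. Accept when the buffered window has length 3 and begins with `y`.
With 15 states:
       x  y 
>  A   B  C 
   B   D  E 
   C   F  G 
   D   H  I 
   E   J  K 
   F   L  M 
   G   N  O 
   H   H  I 
   I   J  K 
   J   L  M 
   K   N  O 
 * L   H  I 
 * M   J  K 
 * N   L  M 
 * O   N  O 
(> = start, * = accepting)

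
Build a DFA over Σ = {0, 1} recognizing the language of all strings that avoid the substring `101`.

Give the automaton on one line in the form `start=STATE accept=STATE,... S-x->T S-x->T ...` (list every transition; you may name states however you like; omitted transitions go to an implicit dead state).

Track partial matches of the forbidden pattern `101`. State D is a dead state reached once `101` has occurred; every other state accepts. A means no part of `101` is currently matched.
A 4-state machine:
       0  1 
>* A   A  B 
 * B   C  B 
 * C   A  D 
   D   D  D 
(> = start, * = accepting)

start=A accept=A,B,C A-0->A A-1->B B-0->C B-1->B C-0->A C-1->D D-0->D D-1->D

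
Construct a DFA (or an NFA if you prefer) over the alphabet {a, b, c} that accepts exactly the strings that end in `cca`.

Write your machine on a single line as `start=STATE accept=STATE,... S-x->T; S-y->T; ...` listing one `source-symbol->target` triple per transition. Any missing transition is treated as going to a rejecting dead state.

start=s0; accept=s3; s0-a->s0; s0-b->s0; s0-c->s1; s1-a->s0; s1-b->s0; s1-c->s2; s2-a->s3; s2-b->s0; s2-c->s2; s3-a->s0; s3-b->s0; s3-c->s1

Remember how much of `cca` the current input suffix matches. State s0 means no match yet; s1 means the last symbol is `c`; s2 means the last 2 symbols are `cc`; s3 means the last 3 symbols are `cca`. Only s3 accepts. On a mismatch, fall back to the longest proper suffix that is still a prefix of `cca`.
        a   b   c  
>  s0   s0  s0  s1 
   s1   s0  s0  s2 
   s2   s3  s0  s2 
 * s3   s0  s0  s1 
(> = start, * = accepting)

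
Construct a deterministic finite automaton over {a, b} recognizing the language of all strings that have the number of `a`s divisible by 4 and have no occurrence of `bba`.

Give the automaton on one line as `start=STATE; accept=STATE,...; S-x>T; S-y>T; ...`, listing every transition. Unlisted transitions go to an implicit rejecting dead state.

start=S0; accept=S0,S2,S5; S0-a>S1; S0-b>S2; S1-a>S3; S1-b>S4; S2-a>S1; S2-b>S5; S3-a>S6; S3-b>S7; S4-a>S3; S4-b>S8; S5-a>S8; S5-b>S5; S6-a>S0; S6-b>S9; S7-a>S6; S7-b>S8; S8-a>S8; S8-b>S8; S9-a>S0; S9-b>S8

Run two small machines in parallel and take their product. The first has 4 states tracking the count of `a`s modulo 4; the second has 4 states tracking partial matches of the forbidden pattern `bba`. A product state is a pair (one from each), accepting exactly when both do. Equivalent product states are then merged.
        a   b  
>* S0   S1  S2 
   S1   S3  S4 
 * S2   S1  S5 
   S3   S6  S7 
   S4   S3  S8 
 * S5   S8  S5 
   S6   S0  S9 
   S7   S6  S8 
   S8   S8  S8 
   S9   S0  S8 
(> = start, * = accepting)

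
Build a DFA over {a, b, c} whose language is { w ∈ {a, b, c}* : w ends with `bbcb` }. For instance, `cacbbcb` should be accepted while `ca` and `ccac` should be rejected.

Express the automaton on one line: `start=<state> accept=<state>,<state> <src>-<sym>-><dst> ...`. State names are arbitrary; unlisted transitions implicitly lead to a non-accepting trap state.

Let each state record the length of the longest suffix of the input read so far that is also a prefix of `bbcb`. s1 means the last symbol is `b`; s2 means the last 2 symbols are `bb`; s3 means the last 3 symbols are `bbc`; s4 means the last 4 symbols are `bbcb`. Accept only at s4, where the string currently ends in `bbcb`.
5 states suffice.
        a   b   c  
>  s0   s0  s1  s0 
   s1   s0  s2  s0 
   s2   s0  s2  s3 
   s3   s0  s4  s0 
 * s4   s0  s2  s0 
(> = start, * = accepting)

start=s0 accept=s4 s0-a->s0 s0-b->s1 s0-c->s0 s1-a->s0 s1-b->s2 s1-c->s0 s2-a->s0 s2-b->s2 s2-c->s3 s3-a->s0 s3-b->s4 s3-c->s0 s4-a->s0 s4-b->s2 s4-c->s0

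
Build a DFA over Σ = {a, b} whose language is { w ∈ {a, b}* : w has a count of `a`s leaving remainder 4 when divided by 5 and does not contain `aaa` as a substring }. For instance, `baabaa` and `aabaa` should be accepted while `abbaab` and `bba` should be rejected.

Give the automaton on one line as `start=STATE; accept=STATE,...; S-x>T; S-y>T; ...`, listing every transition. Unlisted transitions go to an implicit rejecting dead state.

Build one automaton per condition and run them in lockstep. One (5 states) tracks the count of `a`s modulo 5; the other (4 states) tracks partial matches of the forbidden pattern `aaa`. Each combined state is a pair, one component from each; accept when both components accept. After merging equivalent states the machine shrinks.
With 16 states:
          a    b  
>  q0     q1   q0 
   q1     q2   q3 
   q2     q4   q5 
   q3     q6   q3 
   q4     q4   q4 
   q5     q7   q5 
   q6     q8   q5 
   q7     q9  q10 
   q8     q4  q10 
 * q9     q4  q11 
   q10   q12  q10 
 * q11   q13  q11 
 * q12   q14  q11 
   q13   q15   q0 
   q14    q4   q0 
   q15    q4   q3 
(> = start, * = accepting)

start=q0; accept=q9,q11,q12; q0-a>q1; q0-b>q0; q1-a>q2; q1-b>q3; q2-a>q4; q2-b>q5; q3-a>q6; q3-b>q3; q4-a>q4; q4-b>q4; q5-a>q7; q5-b>q5; q6-a>q8; q6-b>q5; q7-a>q9; q7-b>q10; q8-a>q4; q8-b>q10; q9-a>q4; q9-b>q11; q10-a>q12; q10-b>q10; q11-a>q13; q11-b>q11; q12-a>q14; q12-b>q11; q13-a>q15; q13-b>q0; q14-a>q4; q14-b>q0; q15-a>q4; q15-b>q3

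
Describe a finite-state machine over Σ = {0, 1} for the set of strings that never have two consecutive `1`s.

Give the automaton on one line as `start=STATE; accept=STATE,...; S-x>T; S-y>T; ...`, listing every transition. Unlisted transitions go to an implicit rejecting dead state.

start=s0; accept=s0,s1; s0-0>s0; s0-1>s1; s1-0>s0; s1-1>s2; s2-0>s2; s2-1>s2

This is the complement of 'contains `11`'. Use the same substring-matching states — s0 through s2 holding how much of `11` has just been matched — but flip the accepting set: everything except the trap s2 accepts.
A 3-state machine:
        0   1  
>* s0   s0  s1 
 * s1   s0  s2 
   s2   s2  s2 
(> = start, * = accepting)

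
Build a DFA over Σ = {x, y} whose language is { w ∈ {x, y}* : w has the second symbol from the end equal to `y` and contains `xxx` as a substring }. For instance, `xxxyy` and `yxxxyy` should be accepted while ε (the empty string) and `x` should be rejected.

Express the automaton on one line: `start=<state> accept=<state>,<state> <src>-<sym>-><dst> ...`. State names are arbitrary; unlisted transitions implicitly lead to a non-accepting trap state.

Handle the two conditions separately and then intersect. The first has 7 states tracking the last 2 symbols read; the second has 4 states tracking whether and how much of `xxx` has been seen. A product state is a pair (one from each), accepting exactly when both do.
          x    y  
>  S0     S1   S2 
   S1     S3   S4 
   S2     S5   S6 
   S3     S7   S4 
   S4     S5   S6 
   S5     S3   S4 
   S6     S5   S6 
   S7     S7   S8 
   S8     S9  S10 
 * S9     S7   S8 
 * S10    S9  S10 
(> = start, * = accepting)

start=S0 accept=S9,S10 S0-x->S1 S0-y->S2 S1-x->S3 S1-y->S4 S2-x->S5 S2-y->S6 S3-x->S7 S3-y->S4 S4-x->S5 S4-y->S6 S5-x->S3 S5-y->S4 S6-x->S5 S6-y->S6 S7-x->S7 S7-y->S8 S8-x->S9 S8-y->S10 S9-x->S7 S9-y->S8 S10-x->S9 S10-y->S10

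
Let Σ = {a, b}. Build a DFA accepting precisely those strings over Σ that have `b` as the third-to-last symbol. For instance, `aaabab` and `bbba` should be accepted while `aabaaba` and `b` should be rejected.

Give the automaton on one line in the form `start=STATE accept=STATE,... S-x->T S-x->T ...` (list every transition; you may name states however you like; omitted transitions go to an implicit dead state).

Because acceptance depends on a position counted from the end, the machine has to buffer the most recent 3 symbols. Make each state the string of the last up-to-3 symbols read; on input `x` shift the window left and append `x`. Accept when the buffered window has length 3 and begins with `b`.
A 15-state machine:
          a    b  
>  s0     s1   s2 
   s1     s3   s4 
   s2     s5   s6 
   s3     s7   s8 
   s4     s9  s10 
   s5    s11  s12 
   s6    s13  s14 
   s7     s7   s8 
   s8     s9  s10 
   s9    s11  s12 
   s10   s13  s14 
 * s11    s7   s8 
 * s12    s9  s10 
 * s13   s11  s12 
 * s14   s13  s14 
(> = start, * = accepting)

start=s0 accept=s11,s12,s13,s14 s0-a->s1 s0-b->s2 s1-a->s3 s1-b->s4 s2-a->s5 s2-b->s6 s3-a->s7 s3-b->s8 s4-a->s9 s4-b->s10 s5-a->s11 s5-b->s12 s6-a->s13 s6-b->s14 s7-a->s7 s7-b->s8 s8-a->s9 s8-b->s10 s9-a->s11 s9-b->s12 s10-a->s13 s10-b->s14 s11-a->s7 s11-b->s8 s12-a->s9 s12-b->s10 s13-a->s11 s13-b->s12 s14-a->s13 s14-b->s14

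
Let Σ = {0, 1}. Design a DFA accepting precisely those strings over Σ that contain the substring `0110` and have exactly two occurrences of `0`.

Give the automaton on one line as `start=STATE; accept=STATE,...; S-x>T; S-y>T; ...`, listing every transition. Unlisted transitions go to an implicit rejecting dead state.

Run two small machines in parallel and take their product. One (5 states) tracks whether and how much of `0110` has been seen; the other (4 states) tracks the count of `0`s, saturating at 3. Each combined state is a pair, one component from each; accept when both components accept. Minimizing collapses redundant product states.
A 6-state machine:
       0  1 
>  A   B  A 
   B   C  D 
   C   C  C 
   D   C  E 
   E   F  C 
 * F   C  F 
(> = start, * = accepting)

start=A; accept=F; A-0>B; A-1>A; B-0>C; B-1>D; C-0>C; C-1>C; D-0>C; D-1>E; E-0>F; E-1>C; F-0>C; F-1>F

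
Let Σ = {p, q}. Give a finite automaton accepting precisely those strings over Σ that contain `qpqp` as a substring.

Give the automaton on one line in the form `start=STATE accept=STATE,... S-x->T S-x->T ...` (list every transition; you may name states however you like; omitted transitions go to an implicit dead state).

start=s0 accept=s4 s0-p->s0 s0-q->s1 s1-p->s2 s1-q->s1 s2-p->s0 s2-q->s3 s3-p->s4 s3-q->s1 s4-p->s4 s4-q->s4

Track how much of `qpqp` has been matched so far: state s0 is no progress, s4 is the absorbing accept state reached once `qpqp` has occurred. Intermediate states record partial matches; on a mismatch, fall back to the longest reusable overlap.
With 5 states:
        p   q  
>  s0   s0  s1 
   s1   s2  s1 
   s2   s0  s3 
   s3   s4  s1 
 * s4   s4  s4 
(> = start, * = accepting)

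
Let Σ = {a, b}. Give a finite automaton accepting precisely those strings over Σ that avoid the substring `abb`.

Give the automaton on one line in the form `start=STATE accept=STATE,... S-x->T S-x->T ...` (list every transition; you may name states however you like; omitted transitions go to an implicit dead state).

Track partial matches of the forbidden pattern `abb`. State s3 is a dead state reached once `abb` has occurred; every other state accepts. s0 means no part of `abb` is currently matched.
With 4 states:
        a   b  
>* s0   s1  s0 
 * s1   s1  s2 
 * s2   s1  s3 
   s3   s3  s3 
(> = start, * = accepting)

start=s0 accept=s0,s1,s2 s0-a->s1 s0-b->s0 s1-a->s1 s1-b->s2 s2-a->s1 s2-b->s3 s3-a->s3 s3-b->s3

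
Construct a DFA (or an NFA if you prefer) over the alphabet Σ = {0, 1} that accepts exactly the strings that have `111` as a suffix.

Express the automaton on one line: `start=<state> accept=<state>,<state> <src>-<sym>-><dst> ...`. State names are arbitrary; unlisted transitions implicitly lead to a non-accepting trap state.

Let each state record the length of the longest suffix of the input read so far that is also a prefix of `111`. q1 means the last symbol is `1`; q2 means the last 2 symbols are `11`; q3 means the last 3 symbols are `111`. Accept only at q3, where the string currently ends in `111`.
4 states suffice.
        0   1  
>  q0   q0  q1 
   q1   q0  q2 
   q2   q0  q3 
 * q3   q0  q3 
(> = start, * = accepting)

start=q0 accept=q3 q0-0->q0 q0-1->q1 q1-0->q0 q1-1->q2 q2-0->q0 q2-1->q3 q3-0->q0 q3-1->q3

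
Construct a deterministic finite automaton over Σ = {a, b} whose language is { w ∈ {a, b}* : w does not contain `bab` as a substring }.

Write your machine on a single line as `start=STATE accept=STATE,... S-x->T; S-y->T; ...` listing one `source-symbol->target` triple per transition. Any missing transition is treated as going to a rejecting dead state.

Track partial matches of the forbidden pattern `bab`. State q3 is a dead state reached once `bab` has occurred; every other state accepts. q0 means no part of `bab` is currently matched.
With 4 states:
        a   b  
>* q0   q0  q1 
 * q1   q2  q1 
 * q2   q0  q3 
   q3   q3  q3 
(> = start, * = accepting)

start=q0; accept=q0,q1,q2; q0-a->q0; q0-b->q1; q1-a->q2; q1-b->q1; q2-a->q0; q2-b->q3; q3-a->q3; q3-b->q3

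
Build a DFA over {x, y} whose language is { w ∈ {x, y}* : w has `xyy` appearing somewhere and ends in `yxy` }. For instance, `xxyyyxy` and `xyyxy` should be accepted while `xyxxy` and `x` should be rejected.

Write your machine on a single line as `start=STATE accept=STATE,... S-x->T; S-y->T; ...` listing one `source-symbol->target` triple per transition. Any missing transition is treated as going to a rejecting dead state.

Handle the two conditions separately and then intersect. One (4 states) tracks whether and how much of `xyy` has been seen; the other (4 states) tracks how much of the suffix `yxy` has currently been matched. Each combined state is a pair, one component from each; accept when both components accept.
With 10 states:
        x   y  
>  q0   q1  q2 
   q1   q1  q3 
   q2   q4  q2 
   q3   q4  q5 
   q4   q1  q6 
   q5   q7  q5 
   q6   q4  q5 
   q7   q8  q9 
   q8   q8  q5 
 * q9   q7  q5 
(> = start, * = accepting)

start=q0; accept=q9; q0-x->q1; q0-y->q2; q1-x->q1; q1-y->q3; q2-x->q4; q2-y->q2; q3-x->q4; q3-y->q5; q4-x->q1; q4-y->q6; q5-x->q7; q5-y->q5; q6-x->q4; q6-y->q5; q7-x->q8; q7-y->q9; q8-x->q8; q8-y->q5; q9-x->q7; q9-y->q5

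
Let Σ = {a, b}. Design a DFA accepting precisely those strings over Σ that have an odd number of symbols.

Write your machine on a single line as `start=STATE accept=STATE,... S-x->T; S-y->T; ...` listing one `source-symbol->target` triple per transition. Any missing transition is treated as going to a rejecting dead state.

start=q0; accept=q1; q0-a->q1; q0-b->q1; q1-a->q0; q1-b->q0

Count input length modulo 2: every symbol advances one step around the cycle q0 → q1 → q0. Accept at q1.
With 2 states:
        a   b  
>  q0   q1  q1 
 * q1   q0  q0 
(> = start, * = accepting)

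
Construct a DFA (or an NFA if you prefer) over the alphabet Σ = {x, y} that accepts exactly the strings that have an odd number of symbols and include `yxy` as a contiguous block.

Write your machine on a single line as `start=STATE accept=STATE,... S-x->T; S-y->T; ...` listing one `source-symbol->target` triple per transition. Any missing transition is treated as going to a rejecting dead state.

Handle the two conditions separately and then intersect. The first has 2 states tracking the input length modulo 2; the second has 4 states tracking whether and how much of `yxy` has been seen. A product state is a pair (one from each), accepting exactly when both do.
An 8-state machine:
        x   y  
>  s0   s1  s2 
   s1   s0  s3 
   s2   s4  s3 
   s3   s5  s2 
   s4   s1  s6 
   s5   s0  s7 
 * s6   s7  s7 
   s7   s6  s6 
(> = start, * = accepting)

start=s0; accept=s6; s0-x->s1; s0-y->s2; s1-x->s0; s1-y->s3; s2-x->s4; s2-y->s3; s3-x->s5; s3-y->s2; s4-x->s1; s4-y->s6; s5-x->s0; s5-y->s7; s6-x->s7; s6-y->s7; s7-x->s6; s7-y->s6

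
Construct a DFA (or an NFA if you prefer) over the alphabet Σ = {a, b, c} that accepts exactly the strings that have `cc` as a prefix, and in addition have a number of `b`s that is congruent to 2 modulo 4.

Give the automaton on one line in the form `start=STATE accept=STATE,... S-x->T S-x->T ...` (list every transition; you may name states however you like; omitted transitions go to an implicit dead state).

start=q0 accept=q5 q0-a->q1 q0-b->q1 q0-c->q2 q1-a->q1 q1-b->q1 q1-c->q1 q2-a->q1 q2-b->q1 q2-c->q3 q3-a->q3 q3-b->q4 q3-c->q3 q4-a->q4 q4-b->q5 q4-c->q4 q5-a->q5 q5-b->q6 q5-c->q5 q6-a->q6 q6-b->q3 q6-c->q6

Build one automaton per condition and run them in lockstep. One (4 states) tracks whether the input so far still matches the prefix `cc`; the other (4 states) tracks the count of `b`s modulo 4. Each combined state is a pair, one component from each; accept when both components accept. After merging equivalent states the machine shrinks.
        a   b   c  
>  q0   q1  q1  q2 
   q1   q1  q1  q1 
   q2   q1  q1  q3 
   q3   q3  q4  q3 
   q4   q4  q5  q4 
 * q5   q5  q6  q5 
   q6   q6  q3  q6 
(> = start, * = accepting)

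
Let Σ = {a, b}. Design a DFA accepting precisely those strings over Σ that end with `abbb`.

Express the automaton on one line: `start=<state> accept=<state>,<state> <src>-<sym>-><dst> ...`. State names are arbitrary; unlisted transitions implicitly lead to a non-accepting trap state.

Let each state record the length of the longest suffix of the input read so far that is also a prefix of `abbb`. q1 means the last symbol is `a`; q2 means the last 2 symbols are `ab`; q3 means the last 3 symbols are `abb`; q4 means the last 4 symbols are `abbb`. Accept only at q4, where the string currently ends in `abbb`.
5 states suffice.
        a   b  
>  q0   q1  q0 
   q1   q1  q2 
   q2   q1  q3 
   q3   q1  q4 
 * q4   q1  q0 
(> = start, * = accepting)

start=q0 accept=q4 q0-a->q1 q0-b->q0 q1-a->q1 q1-b->q2 q2-a->q1 q2-b->q3 q3-a->q1 q3-b->q4 q4-a->q1 q4-b->q0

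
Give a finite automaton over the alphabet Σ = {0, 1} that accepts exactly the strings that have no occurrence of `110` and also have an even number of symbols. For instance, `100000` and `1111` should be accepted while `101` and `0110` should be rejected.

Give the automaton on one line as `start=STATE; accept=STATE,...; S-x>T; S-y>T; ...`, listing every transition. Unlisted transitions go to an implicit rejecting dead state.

Handle the two conditions separately and then intersect. One (4 states) tracks partial matches of the forbidden pattern `110`; the other (2 states) tracks the input length modulo 2. Each combined state is a pair, one component from each; accept when both components accept. Minimizing collapses redundant product states.
A 7-state machine:
        0   1  
>* S0   S1  S2 
   S1   S0  S3 
   S2   S0  S4 
 * S3   S1  S5 
 * S4   S6  S5 
   S5   S6  S4 
   S6   S6  S6 
(> = start, * = accepting)

start=S0; accept=S0,S3,S4; S0-0>S1; S0-1>S2; S1-0>S0; S1-1>S3; S2-0>S0; S2-1>S4; S3-0>S1; S3-1>S5; S4-0>S6; S4-1>S5; S5-0>S6; S5-1>S4; S6-0>S6; S6-1>S6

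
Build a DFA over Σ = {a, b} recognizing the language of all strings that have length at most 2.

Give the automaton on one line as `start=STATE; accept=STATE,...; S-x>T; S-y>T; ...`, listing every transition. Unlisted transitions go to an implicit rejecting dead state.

start=s0; accept=s0,s1,s2; s0-a>s1; s0-b>s1; s1-a>s2; s1-b>s2; s2-a>s3; s2-b>s3; s3-a>s3; s3-b>s3

We only need to distinguish lengths 0, 1, …, 2, and '>2'. Chain s0 → s1 → s2 → s3 on every symbol, with s3 looping. Accepting states: {s0, s1, s2}.
4 states suffice.
        a   b  
>* s0   s1  s1 
 * s1   s2  s2 
 * s2   s3  s3 
   s3   s3  s3 
(> = start, * = accepting)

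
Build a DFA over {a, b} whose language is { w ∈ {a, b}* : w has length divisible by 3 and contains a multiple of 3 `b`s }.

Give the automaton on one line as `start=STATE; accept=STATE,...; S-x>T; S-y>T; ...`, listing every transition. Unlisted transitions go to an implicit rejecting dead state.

start=s0; accept=s0; s0-a>s1; s0-b>s2; s1-a>s3; s1-b>s4; s2-a>s4; s2-b>s5; s3-a>s0; s3-b>s6; s4-a>s6; s4-b>s7; s5-a>s7; s5-b>s0; s6-a>s2; s6-b>s8; s7-a>s8; s7-b>s1; s8-a>s5; s8-b>s3

Run two small machines in parallel and take their product. One (3 states) tracks the input length modulo 3; the other (3 states) tracks the count of `b`s modulo 3. Each combined state is a pair, one component from each; accept when both components accept.
With 9 states:
        a   b  
>* s0   s1  s2 
   s1   s3  s4 
   s2   s4  s5 
   s3   s0  s6 
   s4   s6  s7 
   s5   s7  s0 
   s6   s2  s8 
   s7   s8  s1 
   s8   s5  s3 
(> = start, * = accepting)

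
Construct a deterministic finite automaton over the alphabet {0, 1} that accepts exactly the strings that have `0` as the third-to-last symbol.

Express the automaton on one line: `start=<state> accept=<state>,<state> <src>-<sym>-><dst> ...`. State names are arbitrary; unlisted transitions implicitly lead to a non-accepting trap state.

Because acceptance depends on a position counted from the end, the machine has to buffer the most recent 3 symbols. Make each state the string of the last up-to-3 symbols read; on input `x` shift the window left and append `x`. Accept when the buffered window has length 3 and begins with `0`.
          0    1  
>  q0     q1   q2 
   q1     q3   q4 
   q2     q5   q6 
   q3     q7   q8 
   q4     q9  q10 
   q5    q11  q12 
   q6    q13  q14 
 * q7     q7   q8 
 * q8     q9  q10 
 * q9    q11  q12 
 * q10   q13  q14 
   q11    q7   q8 
   q12    q9  q10 
   q13   q11  q12 
   q14   q13  q14 
(> = start, * = accepting)

start=q0 accept=q7,q8,q9,q10 q0-0->q1 q0-1->q2 q1-0->q3 q1-1->q4 q2-0->q5 q2-1->q6 q3-0->q7 q3-1->q8 q4-0->q9 q4-1->q10 q5-0->q11 q5-1->q12 q6-0->q13 q6-1->q14 q7-0->q7 q7-1->q8 q8-0->q9 q8-1->q10 q9-0->q11 q9-1->q12 q10-0->q13 q10-1->q14 q11-0->q7 q11-1->q8 q12-0->q9 q12-1->q10 q13-0->q11 q13-1->q12 q14-0->q13 q14-1->q14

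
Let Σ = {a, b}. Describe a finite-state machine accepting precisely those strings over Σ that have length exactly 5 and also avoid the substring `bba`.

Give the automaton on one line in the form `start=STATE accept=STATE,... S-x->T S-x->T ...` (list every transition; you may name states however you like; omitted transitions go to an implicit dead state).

start=S0 accept=S14,S15,S16 S0-a->S1 S0-b->S2 S1-a->S3 S1-b->S4 S2-a->S3 S2-b->S5 S3-a->S6 S3-b->S7 S4-a->S6 S4-b->S8 S5-a->S9 S5-b->S8 S6-a->S10 S6-b->S11 S7-a->S10 S7-b->S12 S8-a->S13 S8-b->S12 S9-a->S13 S9-b->S13 S10-a->S14 S10-b->S15 S11-a->S14 S11-b->S16 S12-a->S17 S12-b->S16 S13-a->S17 S13-b->S17 S14-a->S18 S14-b->S19 S15-a->S18 S15-b->S20 S16-a->S21 S16-b->S20 S17-a->S21 S17-b->S21 S18-a->S18 S18-b->S19 S19-a->S18 S19-b->S20 S20-a->S21 S20-b->S20 S21-a->S21 S21-b->S21

Handle the two conditions separately and then intersect. The first has 7 states tracking the input length, saturating at 6; the second has 4 states tracking partial matches of the forbidden pattern `bba`. A product state is a pair (one from each), accepting exactly when both do.
22 states suffice.
          a    b  
>  S0     S1   S2 
   S1     S3   S4 
   S2     S3   S5 
   S3     S6   S7 
   S4     S6   S8 
   S5     S9   S8 
   S6    S10  S11 
   S7    S10  S12 
   S8    S13  S12 
   S9    S13  S13 
   S10   S14  S15 
   S11   S14  S16 
   S12   S17  S16 
   S13   S17  S17 
 * S14   S18  S19 
 * S15   S18  S20 
 * S16   S21  S20 
   S17   S21  S21 
   S18   S18  S19 
   S19   S18  S20 
   S20   S21  S20 
   S21   S21  S21 
(> = start, * = accepting)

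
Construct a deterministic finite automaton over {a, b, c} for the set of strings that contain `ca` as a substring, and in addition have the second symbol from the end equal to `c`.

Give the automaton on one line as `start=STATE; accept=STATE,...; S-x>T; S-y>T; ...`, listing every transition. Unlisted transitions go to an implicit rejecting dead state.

Build one automaton per condition and run them in lockstep. One (3 states) tracks whether and how much of `ca` has been seen; the other (13 states) tracks the last 2 symbols read. Each combined state is a pair, one component from each; accept when both components accept. Equivalent product states are then merged.
6 states suffice.
        a   b   c  
>  q0   q0  q0  q1 
   q1   q2  q0  q1 
 * q2   q3  q3  q4 
   q3   q3  q3  q4 
   q4   q2  q2  q5 
 * q5   q2  q2  q5 
(> = start, * = accepting)

start=q0; accept=q2,q5; q0-a>q0; q0-b>q0; q0-c>q1; q1-a>q2; q1-b>q0; q1-c>q1; q2-a>q3; q2-b>q3; q2-c>q4; q3-a>q3; q3-b>q3; q3-c>q4; q4-a>q2; q4-b>q2; q4-c>q5; q5-a>q2; q5-b>q2; q5-c>q5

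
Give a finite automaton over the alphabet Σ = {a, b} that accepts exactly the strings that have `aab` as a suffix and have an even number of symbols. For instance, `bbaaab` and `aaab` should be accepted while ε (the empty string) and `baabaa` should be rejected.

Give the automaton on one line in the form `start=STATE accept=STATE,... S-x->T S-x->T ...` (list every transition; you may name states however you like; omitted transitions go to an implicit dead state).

Build one automaton per condition and run them in lockstep. The first has 4 states tracking how much of the suffix `aab` has currently been matched; the second has 2 states tracking the input length modulo 2. A product state is a pair (one from each), accepting exactly when both do. Minimizing collapses redundant product states.
        a   b  
>  S0   S1  S1 
   S1   S2  S0 
   S2   S3  S1 
   S3   S2  S4 
 * S4   S1  S1 
(> = start, * = accepting)

start=S0 accept=S4 S0-a->S1 S0-b->S1 S1-a->S2 S1-b->S0 S2-a->S3 S2-b->S1 S3-a->S2 S3-b->S4 S4-a->S1 S4-b->S1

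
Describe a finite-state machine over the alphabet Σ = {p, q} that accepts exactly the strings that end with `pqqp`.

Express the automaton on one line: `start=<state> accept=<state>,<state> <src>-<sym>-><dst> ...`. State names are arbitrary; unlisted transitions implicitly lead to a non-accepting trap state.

Let each state record the length of the longest suffix of the input read so far that is also a prefix of `pqqp`. B means the last symbol is `p`; C means the last 2 symbols are `pq`; D means the last 3 symbols are `pqq`; E means the last 4 symbols are `pqqp`. Accept only at E, where the string currently ends in `pqqp`.
With 5 states:
       p  q 
>  A   B  A 
   B   B  C 
   C   B  D 
   D   E  A 
 * E   B  C 
(> = start, * = accepting)

start=A accept=E A-p->B A-q->A B-p->B B-q->C C-p->B C-q->D D-p->E D-q->A E-p->B E-q->C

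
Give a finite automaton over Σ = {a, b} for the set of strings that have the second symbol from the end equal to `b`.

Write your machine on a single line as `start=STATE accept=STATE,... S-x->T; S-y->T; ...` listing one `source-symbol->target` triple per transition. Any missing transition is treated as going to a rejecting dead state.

Because acceptance depends on a position counted from the end, the machine has to buffer the most recent 2 symbols. Make each state the string of the last up-to-2 symbols read; on input `x` shift the window left and append `x`. Accept when the buffered window has length 2 and begins with `b`.
A 7-state machine:
        a   b  
>  q0   q1  q2 
   q1   q3  q4 
   q2   q5  q6 
   q3   q3  q4 
   q4   q5  q6 
 * q5   q3  q4 
 * q6   q5  q6 
(> = start, * = accepting)

start=q0; accept=q5,q6; q0-a->q1; q0-b->q2; q1-a->q3; q1-b->q4; q2-a->q5; q2-b->q6; q3-a->q3; q3-b->q4; q4-a->q5; q4-b->q6; q5-a->q3; q5-b->q4; q6-a->q5; q6-b->q6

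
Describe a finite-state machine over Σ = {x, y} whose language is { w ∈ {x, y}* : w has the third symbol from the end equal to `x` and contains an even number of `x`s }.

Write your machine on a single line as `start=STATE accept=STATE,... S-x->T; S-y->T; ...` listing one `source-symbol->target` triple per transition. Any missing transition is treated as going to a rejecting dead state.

start=s0; accept=s5,s6,s8,s9; s0-x->s1; s0-y->s0; s1-x->s2; s1-y->s3; s2-x->s4; s2-y->s5; s3-x->s6; s3-y->s7; s4-x->s8; s4-y->s3; s5-x->s1; s5-y->s9; s6-x->s4; s6-y->s10; s7-x->s11; s7-y->s7; s8-x->s4; s8-y->s5; s9-x->s1; s9-y->s0; s10-x->s1; s10-y->s9; s11-x->s4; s11-y->s10

Handle the two conditions separately and then intersect. One (15 states) tracks the last 3 symbols read; the other (2 states) tracks the count of `x`s modulo 2. Each combined state is a pair, one component from each; accept when both components accept. Minimizing collapses redundant product states.
12 states suffice.
          x    y  
>  s0     s1   s0 
   s1     s2   s3 
   s2     s4   s5 
   s3     s6   s7 
   s4     s8   s3 
 * s5     s1   s9 
 * s6     s4  s10 
   s7    s11   s7 
 * s8     s4   s5 
 * s9     s1   s0 
   s10    s1   s9 
   s11    s4  s10 
(> = start, * = accepting)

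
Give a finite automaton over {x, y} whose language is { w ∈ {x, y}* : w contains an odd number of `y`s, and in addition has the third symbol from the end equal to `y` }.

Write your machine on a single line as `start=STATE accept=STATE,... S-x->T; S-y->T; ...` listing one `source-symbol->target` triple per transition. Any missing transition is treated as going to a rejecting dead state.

start=s0; accept=s11,s14,s20,s21; s0-x->s1; s0-y->s2; s1-x->s3; s1-y->s4; s2-x->s5; s2-y->s6; s3-x->s7; s3-y->s8; s4-x->s9; s4-y->s10; s5-x->s11; s5-y->s12; s6-x->s13; s6-y->s14; s7-x->s7; s7-y->s8; s8-x->s9; s8-y->s10; s9-x->s11; s9-y->s12; s10-x->s13; s10-y->s14; s11-x->s15; s11-y->s16; s12-x->s17; s12-y->s18; s13-x->s19; s13-y->s20; s14-x->s21; s14-y->s22; s15-x->s15; s15-y->s16; s16-x->s17; s16-y->s18; s17-x->s19; s17-y->s20; s18-x->s21; s18-y->s22; s19-x->s7; s19-y->s8; s20-x->s9; s20-y->s10; s21-x->s11; s21-y->s12; s22-x->s13; s22-y->s14

Run two small machines in parallel and take their product. The first has 2 states tracking the count of `y`s modulo 2; the second has 15 states tracking the last 3 symbols read. A product state is a pair (one from each), accepting exactly when both do.
A 23-state machine:
          x    y  
>  s0     s1   s2 
   s1     s3   s4 
   s2     s5   s6 
   s3     s7   s8 
   s4     s9  s10 
   s5    s11  s12 
   s6    s13  s14 
   s7     s7   s8 
   s8     s9  s10 
   s9    s11  s12 
   s10   s13  s14 
 * s11   s15  s16 
   s12   s17  s18 
   s13   s19  s20 
 * s14   s21  s22 
   s15   s15  s16 
   s16   s17  s18 
   s17   s19  s20 
   s18   s21  s22 
   s19    s7   s8 
 * s20    s9  s10 
 * s21   s11  s12 
   s22   s13  s14 
(> = start, * = accepting)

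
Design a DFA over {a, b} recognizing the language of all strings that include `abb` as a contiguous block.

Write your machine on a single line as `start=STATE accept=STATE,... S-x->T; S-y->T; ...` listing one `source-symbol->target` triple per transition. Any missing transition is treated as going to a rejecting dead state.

start=S0; accept=S3; S0-a->S1; S0-b->S0; S1-a->S1; S1-b->S2; S2-a->S1; S2-b->S3; S3-a->S3; S3-b->S3

Track how much of `abb` has been matched so far: state S0 is no progress, S3 is the absorbing accept state reached once `abb` has occurred. Intermediate states record partial matches; on a mismatch, fall back to the longest reusable overlap.
With 4 states:
        a   b  
>  S0   S1  S0 
   S1   S1  S2 
   S2   S1  S3 
 * S3   S3  S3 
(> = start, * = accepting)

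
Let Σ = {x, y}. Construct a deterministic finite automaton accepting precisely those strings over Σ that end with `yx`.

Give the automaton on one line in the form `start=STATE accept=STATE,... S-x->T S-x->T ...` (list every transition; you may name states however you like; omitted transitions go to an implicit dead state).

start=S0 accept=S2 S0-x->S0 S0-y->S1 S1-x->S2 S1-y->S1 S2-x->S0 S2-y->S1

Remember how much of `yx` the current input suffix matches. State S0 means no match yet; S1 means the last symbol is `y`; S2 means the last 2 symbols are `yx`. Only S2 accepts. On a mismatch, fall back to the longest proper suffix that is still a prefix of `yx`.
With 3 states:
        x   y  
>  S0   S0  S1 
   S1   S2  S1 
 * S2   S0  S1 
(> = start, * = accepting)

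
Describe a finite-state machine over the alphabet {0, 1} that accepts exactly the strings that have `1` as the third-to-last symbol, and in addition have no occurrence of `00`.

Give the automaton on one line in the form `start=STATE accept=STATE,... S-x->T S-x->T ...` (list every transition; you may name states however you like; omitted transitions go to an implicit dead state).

start=q0 accept=q12,q13,q14 q0-0->q1 q0-1->q2 q1-0->q3 q1-1->q4 q2-0->q5 q2-1->q6 q3-0->q7 q3-1->q8 q4-0->q9 q4-1->q10 q5-0->q11 q5-1->q12 q6-0->q13 q6-1->q14 q7-0->q7 q7-1->q8 q8-0->q15 q8-1->q16 q9-0->q11 q9-1->q12 q10-0->q13 q10-1->q14 q11-0->q7 q11-1->q8 q12-0->q9 q12-1->q10 q13-0->q11 q13-1->q12 q14-0->q13 q14-1->q14 q15-0->q11 q15-1->q17 q16-0->q18 q16-1->q19 q17-0->q15 q17-1->q16 q18-0->q11 q18-1->q17 q19-0->q18 q19-1->q19

Build one automaton per condition and run them in lockstep. The first has 15 states tracking the last 3 symbols read; the second has 3 states tracking partial matches of the forbidden pattern `00`. A product state is a pair (one from each), accepting exactly when both do.
20 states suffice.
          0    1  
>  q0     q1   q2 
   q1     q3   q4 
   q2     q5   q6 
   q3     q7   q8 
   q4     q9  q10 
   q5    q11  q12 
   q6    q13  q14 
   q7     q7   q8 
   q8    q15  q16 
   q9    q11  q12 
   q10   q13  q14 
   q11    q7   q8 
 * q12    q9  q10 
 * q13   q11  q12 
 * q14   q13  q14 
   q15   q11  q17 
   q16   q18  q19 
   q17   q15  q16 
   q18   q11  q17 
   q19   q18  q19 
(> = start, * = accepting)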